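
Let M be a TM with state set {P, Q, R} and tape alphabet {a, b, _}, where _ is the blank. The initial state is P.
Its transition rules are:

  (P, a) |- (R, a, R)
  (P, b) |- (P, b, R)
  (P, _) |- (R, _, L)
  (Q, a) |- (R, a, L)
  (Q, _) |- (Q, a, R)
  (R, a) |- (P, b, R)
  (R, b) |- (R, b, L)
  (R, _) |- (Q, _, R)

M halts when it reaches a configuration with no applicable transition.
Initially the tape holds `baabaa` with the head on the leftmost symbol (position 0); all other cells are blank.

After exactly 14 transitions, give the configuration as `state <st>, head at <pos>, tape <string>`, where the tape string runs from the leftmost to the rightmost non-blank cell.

state R, head at 2, tape babbbb

state=P head=0 tape=[b]aabaa_   (P,b)→(P,b,R)
state=P head=1 tape=b[a]abaa_   (P,a)→(R,a,R)
state=R head=2 tape=ba[a]baa_   (R,a)→(P,b,R)
state=P head=3 tape=bab[b]aa_   (P,b)→(P,b,R)
state=P head=4 tape=babb[a]a_   (P,a)→(R,a,R)
state=R head=5 tape=babba[a]_   (R,a)→(P,b,R)
state=P head=6 tape=babbab[_]   (P,_)→(R,_,L)
state=R head=5 tape=babba[b]_   (R,b)→(R,b,L)
state=R head=4 tape=babb[a]b_   (R,a)→(P,b,R)
state=P head=5 tape=babbb[b]_   (P,b)→(P,b,R)
state=P head=6 tape=babbbb[_]   (P,_)→(R,_,L)
state=R head=5 tape=babbb[b]_   (R,b)→(R,b,L)
state=R head=4 tape=babb[b]b_   (R,b)→(R,b,L)
state=R head=3 tape=bab[b]bb_   (R,b)→(R,b,L)
state=R head=2 tape=ba[b]bbb_
After 14 steps: state R, head at 2, tape babbbb.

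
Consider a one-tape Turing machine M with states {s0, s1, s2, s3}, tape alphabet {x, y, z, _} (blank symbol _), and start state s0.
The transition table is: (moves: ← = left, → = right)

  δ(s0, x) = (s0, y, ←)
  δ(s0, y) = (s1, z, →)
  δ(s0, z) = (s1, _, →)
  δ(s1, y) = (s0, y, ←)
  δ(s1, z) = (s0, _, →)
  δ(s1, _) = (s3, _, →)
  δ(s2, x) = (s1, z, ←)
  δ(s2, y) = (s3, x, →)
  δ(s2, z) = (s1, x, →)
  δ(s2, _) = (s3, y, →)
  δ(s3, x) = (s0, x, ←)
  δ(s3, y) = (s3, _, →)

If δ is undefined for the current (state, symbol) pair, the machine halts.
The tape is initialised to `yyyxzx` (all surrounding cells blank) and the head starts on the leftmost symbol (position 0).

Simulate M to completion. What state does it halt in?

s0 | [y]yyxzx   read y → write z, move →, go to s1
s1 | z[y]yxzx   read y → write y, move ←, go to s0
s0 | [z]yyxzx   read z → write _, move →, go to s1
s1 | _[y]yxzx   read y → write y, move ←, go to s0
s0 | [_]yyxzx
No transition is defined for (s0, _); M halts in state s0.

s0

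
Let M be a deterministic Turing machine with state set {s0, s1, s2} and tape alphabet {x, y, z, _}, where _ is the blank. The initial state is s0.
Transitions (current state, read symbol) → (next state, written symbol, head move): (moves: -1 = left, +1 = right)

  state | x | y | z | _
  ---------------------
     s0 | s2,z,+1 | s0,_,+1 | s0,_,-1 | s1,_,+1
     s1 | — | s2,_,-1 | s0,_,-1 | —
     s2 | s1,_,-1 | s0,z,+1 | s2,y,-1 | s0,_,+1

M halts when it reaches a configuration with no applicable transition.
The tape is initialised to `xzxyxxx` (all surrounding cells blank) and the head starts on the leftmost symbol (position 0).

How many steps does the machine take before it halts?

state=s0 head=0 tape=_[x]zxyxxx   (s0,x)→(s2,z,+1)
state=s2 head=1 tape=_z[z]xyxxx   (s2,z)→(s2,y,-1)
state=s2 head=0 tape=_[z]yxyxxx   (s2,z)→(s2,y,-1)
state=s2 head=-1 tape=[_]yyxyxxx   (s2,_)→(s0,_,+1)
state=s0 head=0 tape=_[y]yxyxxx   (s0,y)→(s0,_,+1)
state=s0 head=1 tape=__[y]xyxxx   (s0,y)→(s0,_,+1)
state=s0 head=2 tape=___[x]yxxx   (s0,x)→(s2,z,+1)
state=s2 head=3 tape=___z[y]xxx   (s2,y)→(s0,z,+1)
state=s0 head=4 tape=___zz[x]xx   (s0,x)→(s2,z,+1)
state=s2 head=5 tape=___zzz[x]x   (s2,x)→(s1,_,-1)
state=s1 head=4 tape=___zz[z]_x   (s1,z)→(s0,_,-1)
state=s0 head=3 tape=___z[z]__x   (s0,z)→(s0,_,-1)
state=s0 head=2 tape=___[z]___x   (s0,z)→(s0,_,-1)
state=s0 head=1 tape=__[_]____x   (s0,_)→(s1,_,+1)
state=s1 head=2 tape=___[_]___x
M halts after 14 transitions.

14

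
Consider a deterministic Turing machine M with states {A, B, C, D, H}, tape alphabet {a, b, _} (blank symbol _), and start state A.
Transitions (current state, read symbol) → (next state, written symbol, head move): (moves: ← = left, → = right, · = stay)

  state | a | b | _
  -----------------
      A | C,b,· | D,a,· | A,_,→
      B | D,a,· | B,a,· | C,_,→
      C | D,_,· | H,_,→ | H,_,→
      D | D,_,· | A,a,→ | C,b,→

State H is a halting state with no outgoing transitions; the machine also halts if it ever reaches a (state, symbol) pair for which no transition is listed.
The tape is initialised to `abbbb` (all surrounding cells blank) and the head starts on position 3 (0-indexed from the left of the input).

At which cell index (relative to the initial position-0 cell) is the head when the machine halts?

5

state=A head=3 tape=abb[b]b_   (A,b)→(D,a,·)
state=D head=3 tape=abb[a]b_   (D,a)→(D,_,·)
state=D head=3 tape=abb[_]b_   (D,_)→(C,b,→)
state=C head=4 tape=abbb[b]_   (C,b)→(H,_,→)
state=H head=5 tape=abbb_[_]
At halt the head is at cell 5.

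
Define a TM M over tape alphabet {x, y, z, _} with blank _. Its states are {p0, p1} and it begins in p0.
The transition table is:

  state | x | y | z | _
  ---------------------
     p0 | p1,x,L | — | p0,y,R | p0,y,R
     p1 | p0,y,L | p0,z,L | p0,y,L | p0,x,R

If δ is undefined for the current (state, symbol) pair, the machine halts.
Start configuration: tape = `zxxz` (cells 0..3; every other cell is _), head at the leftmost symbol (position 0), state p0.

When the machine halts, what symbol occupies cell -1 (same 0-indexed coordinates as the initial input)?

y

state=p0 head=0 tape=_[z]xxz   (p0,z)→(p0,y,R)
state=p0 head=1 tape=_y[x]xz   (p0,x)→(p1,x,L)
state=p1 head=0 tape=_[y]xxz   (p1,y)→(p0,z,L)
state=p0 head=-1 tape=[_]zxxz   (p0,_)→(p0,y,R)
state=p0 head=0 tape=y[z]xxz   (p0,z)→(p0,y,R)
state=p0 head=1 tape=yy[x]xz   (p0,x)→(p1,x,L)
state=p1 head=0 tape=y[y]xxz   (p1,y)→(p0,z,L)
state=p0 head=-1 tape=[y]zxxz
Cell -1 holds y when M halts.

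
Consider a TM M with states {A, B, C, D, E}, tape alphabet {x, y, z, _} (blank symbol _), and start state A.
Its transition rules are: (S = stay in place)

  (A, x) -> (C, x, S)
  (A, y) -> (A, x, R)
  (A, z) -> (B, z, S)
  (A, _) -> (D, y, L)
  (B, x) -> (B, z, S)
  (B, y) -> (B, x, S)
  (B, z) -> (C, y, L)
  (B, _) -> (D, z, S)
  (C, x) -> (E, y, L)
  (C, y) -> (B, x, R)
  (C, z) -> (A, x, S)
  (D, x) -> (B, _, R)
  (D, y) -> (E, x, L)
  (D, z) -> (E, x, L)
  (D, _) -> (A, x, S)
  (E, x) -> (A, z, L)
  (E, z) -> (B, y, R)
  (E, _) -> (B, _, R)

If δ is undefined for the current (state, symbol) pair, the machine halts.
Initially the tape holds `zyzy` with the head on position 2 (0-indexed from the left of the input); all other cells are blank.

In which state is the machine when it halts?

state=A head=2 tape=_zy[z]y   (A,z)→(B,z,S)
state=B head=2 tape=_zy[z]y   (B,z)→(C,y,L)
state=C head=1 tape=_z[y]yy   (C,y)→(B,x,R)
state=B head=2 tape=_zx[y]y   (B,y)→(B,x,S)
state=B head=2 tape=_zx[x]y   (B,x)→(B,z,S)
state=B head=2 tape=_zx[z]y   (B,z)→(C,y,L)
state=C head=1 tape=_z[x]yy   (C,x)→(E,y,L)
state=E head=0 tape=_[z]yyy   (E,z)→(B,y,R)
state=B head=1 tape=_y[y]yy   (B,y)→(B,x,S)
state=B head=1 tape=_y[x]yy   (B,x)→(B,z,S)
state=B head=1 tape=_y[z]yy   (B,z)→(C,y,L)
state=C head=0 tape=_[y]yyy   (C,y)→(B,x,R)
state=B head=1 tape=_x[y]yy   (B,y)→(B,x,S)
state=B head=1 tape=_x[x]yy   (B,x)→(B,z,S)
state=B head=1 tape=_x[z]yy   (B,z)→(C,y,L)
state=C head=0 tape=_[x]yyy   (C,x)→(E,y,L)
state=E head=-1 tape=[_]yyyy   (E,_)→(B,_,R)
state=B head=0 tape=_[y]yyy   (B,y)→(B,x,S)
state=B head=0 tape=_[x]yyy   (B,x)→(B,z,S)
state=B head=0 tape=_[z]yyy   (B,z)→(C,y,L)
state=C head=-1 tape=[_]yyyy
No transition is defined for (C, _); M halts in state C.

C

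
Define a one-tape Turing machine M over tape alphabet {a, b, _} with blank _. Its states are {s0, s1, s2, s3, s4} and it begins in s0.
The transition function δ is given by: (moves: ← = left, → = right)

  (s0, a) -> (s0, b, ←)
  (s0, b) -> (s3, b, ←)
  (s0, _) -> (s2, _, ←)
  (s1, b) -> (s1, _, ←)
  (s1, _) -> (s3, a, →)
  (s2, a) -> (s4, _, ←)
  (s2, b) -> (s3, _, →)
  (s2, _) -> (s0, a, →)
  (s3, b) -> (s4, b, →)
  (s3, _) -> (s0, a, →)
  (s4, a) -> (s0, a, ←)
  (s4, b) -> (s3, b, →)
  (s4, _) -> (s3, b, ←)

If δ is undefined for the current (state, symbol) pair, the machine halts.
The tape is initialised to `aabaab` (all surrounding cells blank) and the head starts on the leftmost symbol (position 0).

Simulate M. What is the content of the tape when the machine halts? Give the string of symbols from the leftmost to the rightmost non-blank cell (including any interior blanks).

ab__babaab

s0 | ____[a]abaab   read a → write b, move ←, go to s0
s0 | ___[_]babaab   read _ → write _, move ←, go to s2
s2 | __[_]_babaab   read _ → write a, move →, go to s0
s0 | __a[_]babaab   read _ → write _, move ←, go to s2
s2 | __[a]_babaab   read a → write _, move ←, go to s4
s4 | _[_]__babaab   read _ → write b, move ←, go to s3
s3 | [_]b__babaab   read _ → write a, move →, go to s0
s0 | a[b]__babaab   read b → write b, move ←, go to s3
s3 | [a]b__babaab
The non-blank tape span at halt is ab__babaab.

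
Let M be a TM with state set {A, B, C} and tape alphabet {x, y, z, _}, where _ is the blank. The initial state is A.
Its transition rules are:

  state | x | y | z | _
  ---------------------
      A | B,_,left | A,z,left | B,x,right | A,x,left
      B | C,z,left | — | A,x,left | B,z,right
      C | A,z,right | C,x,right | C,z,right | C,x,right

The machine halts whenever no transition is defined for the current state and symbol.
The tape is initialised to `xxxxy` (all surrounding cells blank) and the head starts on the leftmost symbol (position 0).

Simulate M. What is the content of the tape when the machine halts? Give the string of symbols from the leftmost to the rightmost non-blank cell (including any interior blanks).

A | _[x]xxxy   read x → write _, move left, go to B
B | [_]_xxxy   read _ → write z, move right, go to B
B | z[_]xxxy   read _ → write z, move right, go to B
B | zz[x]xxy   read x → write z, move left, go to C
C | z[z]zxxy   read z → write z, move right, go to C
C | zz[z]xxy   read z → write z, move right, go to C
C | zzz[x]xy   read x → write z, move right, go to A
A | zzzz[x]y   read x → write _, move left, go to B
B | zzz[z]_y   read z → write x, move left, go to A
A | zz[z]x_y   read z → write x, move right, go to B
B | zzx[x]_y   read x → write z, move left, go to C
C | zz[x]z_y   read x → write z, move right, go to A
A | zzz[z]_y   read z → write x, move right, go to B
B | zzzx[_]y   read _ → write z, move right, go to B
B | zzzxz[y]
The non-blank tape span at halt is zzzxzy.

zzzxzy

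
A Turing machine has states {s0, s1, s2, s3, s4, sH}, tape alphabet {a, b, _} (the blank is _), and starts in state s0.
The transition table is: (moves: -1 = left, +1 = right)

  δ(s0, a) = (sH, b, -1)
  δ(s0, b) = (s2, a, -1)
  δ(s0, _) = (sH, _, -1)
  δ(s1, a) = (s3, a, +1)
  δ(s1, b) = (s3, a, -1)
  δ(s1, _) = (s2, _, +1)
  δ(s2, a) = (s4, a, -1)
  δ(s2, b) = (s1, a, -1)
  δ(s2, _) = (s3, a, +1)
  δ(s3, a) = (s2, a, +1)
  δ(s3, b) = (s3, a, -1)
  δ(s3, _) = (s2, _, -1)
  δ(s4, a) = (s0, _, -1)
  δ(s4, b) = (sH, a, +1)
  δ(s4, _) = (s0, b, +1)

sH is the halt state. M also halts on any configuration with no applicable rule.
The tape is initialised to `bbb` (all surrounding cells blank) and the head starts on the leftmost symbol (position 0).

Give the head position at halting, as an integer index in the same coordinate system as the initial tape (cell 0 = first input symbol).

s0 | _[b]bb__   read b → write a, move -1, go to s2
s2 | [_]abb__   read _ → write a, move +1, go to s3
s3 | a[a]bb__   read a → write a, move +1, go to s2
s2 | aa[b]b__   read b → write a, move -1, go to s1
s1 | a[a]ab__   read a → write a, move +1, go to s3
s3 | aa[a]b__   read a → write a, move +1, go to s2
s2 | aaa[b]__   read b → write a, move -1, go to s1
s1 | aa[a]a__   read a → write a, move +1, go to s3
s3 | aaa[a]__   read a → write a, move +1, go to s2
s2 | aaaa[_]_   read _ → write a, move +1, go to s3
s3 | aaaaa[_]   read _ → write _, move -1, go to s2
s2 | aaaa[a]_   read a → write a, move -1, go to s4
s4 | aaa[a]a_   read a → write _, move -1, go to s0
s0 | aa[a]_a_   read a → write b, move -1, go to sH
sH | a[a]b_a_
At halt the head is at cell 0.

0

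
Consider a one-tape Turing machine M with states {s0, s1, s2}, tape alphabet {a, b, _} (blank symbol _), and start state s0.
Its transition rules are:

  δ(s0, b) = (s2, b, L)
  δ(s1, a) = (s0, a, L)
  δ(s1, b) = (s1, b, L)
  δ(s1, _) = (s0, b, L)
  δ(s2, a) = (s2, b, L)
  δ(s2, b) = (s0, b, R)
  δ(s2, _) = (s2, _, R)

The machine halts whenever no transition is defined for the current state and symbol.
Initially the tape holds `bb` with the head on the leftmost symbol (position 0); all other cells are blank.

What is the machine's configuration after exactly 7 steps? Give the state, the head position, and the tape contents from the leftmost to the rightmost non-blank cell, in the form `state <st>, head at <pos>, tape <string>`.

state=s0 head=0 tape=_[b]b   (s0,b)→(s2,b,L)
state=s2 head=-1 tape=[_]bb   (s2,_)→(s2,_,R)
state=s2 head=0 tape=_[b]b   (s2,b)→(s0,b,R)
state=s0 head=1 tape=_b[b]   (s0,b)→(s2,b,L)
state=s2 head=0 tape=_[b]b   (s2,b)→(s0,b,R)
state=s0 head=1 tape=_b[b]   (s0,b)→(s2,b,L)
state=s2 head=0 tape=_[b]b   (s2,b)→(s0,b,R)
state=s0 head=1 tape=_b[b]
After 7 steps: state s0, head at 1, tape bb.

state s0, head at 1, tape bb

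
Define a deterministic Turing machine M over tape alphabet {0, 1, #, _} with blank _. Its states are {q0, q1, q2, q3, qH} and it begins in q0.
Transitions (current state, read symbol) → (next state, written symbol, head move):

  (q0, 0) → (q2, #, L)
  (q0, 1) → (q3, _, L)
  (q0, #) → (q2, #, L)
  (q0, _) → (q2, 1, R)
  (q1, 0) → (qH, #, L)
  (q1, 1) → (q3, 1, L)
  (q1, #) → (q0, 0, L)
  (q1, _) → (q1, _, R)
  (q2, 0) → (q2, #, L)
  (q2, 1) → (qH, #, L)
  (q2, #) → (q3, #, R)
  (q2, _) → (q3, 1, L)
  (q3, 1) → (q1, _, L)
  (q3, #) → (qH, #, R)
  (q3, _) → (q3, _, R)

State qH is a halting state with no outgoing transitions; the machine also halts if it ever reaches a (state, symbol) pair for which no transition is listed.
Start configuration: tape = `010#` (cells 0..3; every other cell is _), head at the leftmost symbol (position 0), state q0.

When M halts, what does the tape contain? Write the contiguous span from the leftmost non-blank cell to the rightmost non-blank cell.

state=q0 head=0 tape=__[0]10#   (q0,0)→(q2,#,L)
state=q2 head=-1 tape=_[_]#10#   (q2,_)→(q3,1,L)
state=q3 head=-2 tape=[_]1#10#   (q3,_)→(q3,_,R)
state=q3 head=-1 tape=_[1]#10#   (q3,1)→(q1,_,L)
state=q1 head=-2 tape=[_]_#10#   (q1,_)→(q1,_,R)
state=q1 head=-1 tape=_[_]#10#   (q1,_)→(q1,_,R)
state=q1 head=0 tape=__[#]10#   (q1,#)→(q0,0,L)
state=q0 head=-1 tape=_[_]010#   (q0,_)→(q2,1,R)
state=q2 head=0 tape=_1[0]10#   (q2,0)→(q2,#,L)
state=q2 head=-1 tape=_[1]#10#   (q2,1)→(qH,#,L)
state=qH head=-2 tape=[_]##10#
The non-blank tape span at halt is ##10#.

##10#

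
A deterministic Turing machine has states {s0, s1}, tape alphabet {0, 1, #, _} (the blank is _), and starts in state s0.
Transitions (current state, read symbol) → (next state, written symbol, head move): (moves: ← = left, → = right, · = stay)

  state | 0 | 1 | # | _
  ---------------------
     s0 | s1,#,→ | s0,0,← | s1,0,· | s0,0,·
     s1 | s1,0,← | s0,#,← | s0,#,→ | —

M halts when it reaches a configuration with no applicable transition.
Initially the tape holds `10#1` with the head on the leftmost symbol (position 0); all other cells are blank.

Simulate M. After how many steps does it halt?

state=s0 head=0 tape=_[1]0#1_   (s0,1)→(s0,0,←)
state=s0 head=-1 tape=[_]00#1_   (s0,_)→(s0,0,·)
state=s0 head=-1 tape=[0]00#1_   (s0,0)→(s1,#,→)
state=s1 head=0 tape=#[0]0#1_   (s1,0)→(s1,0,←)
state=s1 head=-1 tape=[#]00#1_   (s1,#)→(s0,#,→)
state=s0 head=0 tape=#[0]0#1_   (s0,0)→(s1,#,→)
state=s1 head=1 tape=##[0]#1_   (s1,0)→(s1,0,←)
state=s1 head=0 tape=#[#]0#1_   (s1,#)→(s0,#,→)
state=s0 head=1 tape=##[0]#1_   (s0,0)→(s1,#,→)
state=s1 head=2 tape=###[#]1_   (s1,#)→(s0,#,→)
state=s0 head=3 tape=####[1]_   (s0,1)→(s0,0,←)
state=s0 head=2 tape=###[#]0_   (s0,#)→(s1,0,·)
state=s1 head=2 tape=###[0]0_   (s1,0)→(s1,0,←)
state=s1 head=1 tape=##[#]00_   (s1,#)→(s0,#,→)
state=s0 head=2 tape=###[0]0_   (s0,0)→(s1,#,→)
state=s1 head=3 tape=####[0]_   (s1,0)→(s1,0,←)
state=s1 head=2 tape=###[#]0_   (s1,#)→(s0,#,→)
state=s0 head=3 tape=####[0]_   (s0,0)→(s1,#,→)
state=s1 head=4 tape=#####[_]
M halts after 18 transitions.

18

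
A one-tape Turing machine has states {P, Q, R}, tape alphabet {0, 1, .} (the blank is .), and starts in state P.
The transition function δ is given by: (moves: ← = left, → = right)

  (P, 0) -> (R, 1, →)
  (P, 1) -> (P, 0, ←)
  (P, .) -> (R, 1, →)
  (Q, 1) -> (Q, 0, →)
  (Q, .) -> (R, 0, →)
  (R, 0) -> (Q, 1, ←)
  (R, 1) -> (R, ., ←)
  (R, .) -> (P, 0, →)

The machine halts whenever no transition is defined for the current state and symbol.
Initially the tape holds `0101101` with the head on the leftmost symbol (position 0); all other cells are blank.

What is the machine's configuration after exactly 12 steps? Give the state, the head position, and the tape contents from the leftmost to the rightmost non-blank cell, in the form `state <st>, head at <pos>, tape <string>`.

state Q, head at 2, tape 000..101

P | .[0]101101   read 0 → write 1, move →, go to R
R | .1[1]01101   read 1 → write ., move ←, go to R
R | .[1].01101   read 1 → write ., move ←, go to R
R | [.]..01101   read . → write 0, move →, go to P
P | 0[.].01101   read . → write 1, move →, go to R
R | 01[.]01101   read . → write 0, move →, go to P
P | 010[0]1101   read 0 → write 1, move →, go to R
R | 0101[1]101   read 1 → write ., move ←, go to R
R | 010[1].101   read 1 → write ., move ←, go to R
R | 01[0]..101   read 0 → write 1, move ←, go to Q
Q | 0[1]1..101   read 1 → write 0, move →, go to Q
Q | 00[1]..101   read 1 → write 0, move →, go to Q
Q | 000[.].101
After 12 steps: state Q, head at 2, tape 000..101.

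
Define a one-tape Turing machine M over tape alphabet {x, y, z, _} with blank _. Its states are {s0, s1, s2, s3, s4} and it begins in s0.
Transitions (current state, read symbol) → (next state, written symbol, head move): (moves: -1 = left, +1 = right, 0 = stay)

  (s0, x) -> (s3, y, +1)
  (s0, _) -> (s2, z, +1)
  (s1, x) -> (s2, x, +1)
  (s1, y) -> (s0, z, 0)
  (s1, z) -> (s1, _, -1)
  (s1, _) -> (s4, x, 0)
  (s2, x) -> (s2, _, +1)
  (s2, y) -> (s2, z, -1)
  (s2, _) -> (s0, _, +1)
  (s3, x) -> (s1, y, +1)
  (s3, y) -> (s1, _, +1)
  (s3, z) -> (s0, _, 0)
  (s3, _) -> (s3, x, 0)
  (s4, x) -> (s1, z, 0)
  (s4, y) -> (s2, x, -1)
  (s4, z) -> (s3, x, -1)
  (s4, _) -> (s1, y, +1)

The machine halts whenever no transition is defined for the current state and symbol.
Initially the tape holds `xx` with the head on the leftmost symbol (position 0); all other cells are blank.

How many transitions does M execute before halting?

state=s0 head=0 tape=[x]x_   (s0,x)→(s3,y,+1)
state=s3 head=1 tape=y[x]_   (s3,x)→(s1,y,+1)
state=s1 head=2 tape=yy[_]   (s1,_)→(s4,x,0)
state=s4 head=2 tape=yy[x]   (s4,x)→(s1,z,0)
state=s1 head=2 tape=yy[z]   (s1,z)→(s1,_,-1)
state=s1 head=1 tape=y[y]_   (s1,y)→(s0,z,0)
state=s0 head=1 tape=y[z]_
M halts after 6 transitions.

6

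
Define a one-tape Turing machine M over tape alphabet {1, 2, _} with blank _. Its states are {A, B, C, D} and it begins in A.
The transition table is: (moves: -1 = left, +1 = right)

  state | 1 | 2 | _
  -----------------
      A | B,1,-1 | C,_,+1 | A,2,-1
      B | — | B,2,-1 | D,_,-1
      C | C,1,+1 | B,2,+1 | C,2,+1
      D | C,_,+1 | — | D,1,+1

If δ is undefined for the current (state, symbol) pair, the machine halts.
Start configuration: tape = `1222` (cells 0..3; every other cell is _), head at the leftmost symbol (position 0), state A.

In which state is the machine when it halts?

D

A | ___[1]222   read 1 → write 1, move -1, go to B
B | __[_]1222   read _ → write _, move -1, go to D
D | _[_]_1222   read _ → write 1, move +1, go to D
D | _1[_]1222   read _ → write 1, move +1, go to D
D | _11[1]222   read 1 → write _, move +1, go to C
C | _11_[2]22   read 2 → write 2, move +1, go to B
B | _11_2[2]2   read 2 → write 2, move -1, go to B
B | _11_[2]22   read 2 → write 2, move -1, go to B
B | _11[_]222   read _ → write _, move -1, go to D
D | _1[1]_222   read 1 → write _, move +1, go to C
C | _1_[_]222   read _ → write 2, move +1, go to C
C | _1_2[2]22   read 2 → write 2, move +1, go to B
B | _1_22[2]2   read 2 → write 2, move -1, go to B
B | _1_2[2]22   read 2 → write 2, move -1, go to B
B | _1_[2]222   read 2 → write 2, move -1, go to B
B | _1[_]2222   read _ → write _, move -1, go to D
D | _[1]_2222   read 1 → write _, move +1, go to C
C | __[_]2222   read _ → write 2, move +1, go to C
C | __2[2]222   read 2 → write 2, move +1, go to B
B | __22[2]22   read 2 → write 2, move -1, go to B
B | __2[2]222   read 2 → write 2, move -1, go to B
B | __[2]2222   read 2 → write 2, move -1, go to B
B | _[_]22222   read _ → write _, move -1, go to D
D | [_]_22222   read _ → write 1, move +1, go to D
D | 1[_]22222   read _ → write 1, move +1, go to D
D | 11[2]2222
No transition is defined for (D, 2); M halts in state D.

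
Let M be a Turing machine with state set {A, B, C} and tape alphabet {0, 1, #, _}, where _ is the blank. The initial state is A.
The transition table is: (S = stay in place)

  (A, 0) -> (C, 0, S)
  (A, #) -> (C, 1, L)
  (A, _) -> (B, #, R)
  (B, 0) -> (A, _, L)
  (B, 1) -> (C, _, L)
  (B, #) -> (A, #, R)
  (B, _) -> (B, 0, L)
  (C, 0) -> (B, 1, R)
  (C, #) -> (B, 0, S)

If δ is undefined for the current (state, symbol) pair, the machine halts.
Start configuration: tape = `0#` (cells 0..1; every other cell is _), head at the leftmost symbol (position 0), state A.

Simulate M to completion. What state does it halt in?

state=A head=0 tape=[0]#___   (A,0)→(C,0,S)
state=C head=0 tape=[0]#___   (C,0)→(B,1,R)
state=B head=1 tape=1[#]___   (B,#)→(A,#,R)
state=A head=2 tape=1#[_]__   (A,_)→(B,#,R)
state=B head=3 tape=1##[_]_   (B,_)→(B,0,L)
state=B head=2 tape=1#[#]0_   (B,#)→(A,#,R)
state=A head=3 tape=1##[0]_   (A,0)→(C,0,S)
state=C head=3 tape=1##[0]_   (C,0)→(B,1,R)
state=B head=4 tape=1##1[_]   (B,_)→(B,0,L)
state=B head=3 tape=1##[1]0   (B,1)→(C,_,L)
state=C head=2 tape=1#[#]_0   (C,#)→(B,0,S)
state=B head=2 tape=1#[0]_0   (B,0)→(A,_,L)
state=A head=1 tape=1[#]__0   (A,#)→(C,1,L)
state=C head=0 tape=[1]1__0
No transition is defined for (C, 1); M halts in state C.

C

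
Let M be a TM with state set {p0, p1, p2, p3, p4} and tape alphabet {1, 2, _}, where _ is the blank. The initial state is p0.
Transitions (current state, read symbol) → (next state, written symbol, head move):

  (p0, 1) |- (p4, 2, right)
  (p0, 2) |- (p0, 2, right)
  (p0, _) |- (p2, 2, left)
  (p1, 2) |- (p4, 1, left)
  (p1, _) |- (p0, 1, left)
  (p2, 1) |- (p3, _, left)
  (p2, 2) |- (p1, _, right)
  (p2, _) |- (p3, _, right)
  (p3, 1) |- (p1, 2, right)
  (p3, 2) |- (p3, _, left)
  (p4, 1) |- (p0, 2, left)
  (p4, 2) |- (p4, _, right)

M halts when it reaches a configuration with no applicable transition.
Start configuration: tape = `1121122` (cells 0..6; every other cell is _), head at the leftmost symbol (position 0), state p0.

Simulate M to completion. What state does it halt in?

p4

state=p0 head=0 tape=[1]121122_   (p0,1)→(p4,2,right)
state=p4 head=1 tape=2[1]21122_   (p4,1)→(p0,2,left)
state=p0 head=0 tape=[2]221122_   (p0,2)→(p0,2,right)
state=p0 head=1 tape=2[2]21122_   (p0,2)→(p0,2,right)
state=p0 head=2 tape=22[2]1122_   (p0,2)→(p0,2,right)
state=p0 head=3 tape=222[1]122_   (p0,1)→(p4,2,right)
state=p4 head=4 tape=2222[1]22_   (p4,1)→(p0,2,left)
state=p0 head=3 tape=222[2]222_   (p0,2)→(p0,2,right)
state=p0 head=4 tape=2222[2]22_   (p0,2)→(p0,2,right)
state=p0 head=5 tape=22222[2]2_   (p0,2)→(p0,2,right)
state=p0 head=6 tape=222222[2]_   (p0,2)→(p0,2,right)
state=p0 head=7 tape=2222222[_]   (p0,_)→(p2,2,left)
state=p2 head=6 tape=222222[2]2   (p2,2)→(p1,_,right)
state=p1 head=7 tape=222222_[2]   (p1,2)→(p4,1,left)
state=p4 head=6 tape=222222[_]1
No transition is defined for (p4, _); M halts in state p4.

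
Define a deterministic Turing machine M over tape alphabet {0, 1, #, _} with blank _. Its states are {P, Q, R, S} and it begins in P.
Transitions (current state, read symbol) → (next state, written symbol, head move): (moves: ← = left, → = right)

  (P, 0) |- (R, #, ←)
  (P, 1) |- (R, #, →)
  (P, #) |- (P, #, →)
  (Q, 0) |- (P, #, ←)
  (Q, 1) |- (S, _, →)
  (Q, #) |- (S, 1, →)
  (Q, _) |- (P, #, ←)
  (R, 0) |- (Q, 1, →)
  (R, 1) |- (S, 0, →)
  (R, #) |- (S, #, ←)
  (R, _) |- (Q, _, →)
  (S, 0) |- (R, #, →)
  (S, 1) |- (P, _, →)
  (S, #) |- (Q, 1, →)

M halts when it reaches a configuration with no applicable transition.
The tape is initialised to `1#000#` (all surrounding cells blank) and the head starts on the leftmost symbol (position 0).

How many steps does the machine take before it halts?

P | [1]#000#__   read 1 → write #, move →, go to R
R | #[#]000#__   read # → write #, move ←, go to S
S | [#]#000#__   read # → write 1, move →, go to Q
Q | 1[#]000#__   read # → write 1, move →, go to S
S | 11[0]00#__   read 0 → write #, move →, go to R
R | 11#[0]0#__   read 0 → write 1, move →, go to Q
Q | 11#1[0]#__   read 0 → write #, move ←, go to P
P | 11#[1]##__   read 1 → write #, move →, go to R
R | 11##[#]#__   read # → write #, move ←, go to S
S | 11#[#]##__   read # → write 1, move →, go to Q
Q | 11#1[#]#__   read # → write 1, move →, go to S
S | 11#11[#]__   read # → write 1, move →, go to Q
Q | 11#111[_]_   read _ → write #, move ←, go to P
P | 11#11[1]#_   read 1 → write #, move →, go to R
R | 11#11#[#]_   read # → write #, move ←, go to S
S | 11#11[#]#_   read # → write 1, move →, go to Q
Q | 11#111[#]_   read # → write 1, move →, go to S
S | 11#1111[_]
M halts after 17 transitions.

17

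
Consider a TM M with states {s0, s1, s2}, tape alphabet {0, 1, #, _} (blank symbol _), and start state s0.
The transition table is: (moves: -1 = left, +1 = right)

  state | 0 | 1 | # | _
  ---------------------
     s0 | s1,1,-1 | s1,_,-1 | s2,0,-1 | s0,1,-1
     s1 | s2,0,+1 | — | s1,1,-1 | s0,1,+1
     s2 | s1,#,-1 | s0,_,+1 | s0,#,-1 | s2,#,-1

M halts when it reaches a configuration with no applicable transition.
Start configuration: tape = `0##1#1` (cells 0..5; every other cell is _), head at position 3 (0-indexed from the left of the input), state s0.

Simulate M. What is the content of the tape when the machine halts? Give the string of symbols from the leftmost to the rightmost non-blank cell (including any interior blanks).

1_#1_#1

state=s0 head=3 tape=_0##[1]#1   (s0,1)→(s1,_,-1)
state=s1 head=2 tape=_0#[#]_#1   (s1,#)→(s1,1,-1)
state=s1 head=1 tape=_0[#]1_#1   (s1,#)→(s1,1,-1)
state=s1 head=0 tape=_[0]11_#1   (s1,0)→(s2,0,+1)
state=s2 head=1 tape=_0[1]1_#1   (s2,1)→(s0,_,+1)
state=s0 head=2 tape=_0_[1]_#1   (s0,1)→(s1,_,-1)
state=s1 head=1 tape=_0[_]__#1   (s1,_)→(s0,1,+1)
state=s0 head=2 tape=_01[_]_#1   (s0,_)→(s0,1,-1)
state=s0 head=1 tape=_0[1]1_#1   (s0,1)→(s1,_,-1)
state=s1 head=0 tape=_[0]_1_#1   (s1,0)→(s2,0,+1)
state=s2 head=1 tape=_0[_]1_#1   (s2,_)→(s2,#,-1)
state=s2 head=0 tape=_[0]#1_#1   (s2,0)→(s1,#,-1)
state=s1 head=-1 tape=[_]##1_#1   (s1,_)→(s0,1,+1)
state=s0 head=0 tape=1[#]#1_#1   (s0,#)→(s2,0,-1)
state=s2 head=-1 tape=[1]0#1_#1   (s2,1)→(s0,_,+1)
state=s0 head=0 tape=_[0]#1_#1   (s0,0)→(s1,1,-1)
state=s1 head=-1 tape=[_]1#1_#1   (s1,_)→(s0,1,+1)
state=s0 head=0 tape=1[1]#1_#1   (s0,1)→(s1,_,-1)
state=s1 head=-1 tape=[1]_#1_#1
The non-blank tape span at halt is 1_#1_#1.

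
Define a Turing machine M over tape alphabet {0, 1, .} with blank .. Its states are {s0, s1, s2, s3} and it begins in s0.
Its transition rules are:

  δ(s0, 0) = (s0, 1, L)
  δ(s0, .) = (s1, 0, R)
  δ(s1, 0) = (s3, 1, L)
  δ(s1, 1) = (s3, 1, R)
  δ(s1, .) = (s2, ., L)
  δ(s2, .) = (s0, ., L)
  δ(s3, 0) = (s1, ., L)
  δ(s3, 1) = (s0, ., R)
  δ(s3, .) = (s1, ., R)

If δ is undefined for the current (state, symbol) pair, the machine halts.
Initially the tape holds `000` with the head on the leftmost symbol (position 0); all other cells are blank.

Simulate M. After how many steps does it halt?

s0 | .[0]00..   read 0 → write 1, move L, go to s0
s0 | [.]100..   read . → write 0, move R, go to s1
s1 | 0[1]00..   read 1 → write 1, move R, go to s3
s3 | 01[0]0..   read 0 → write ., move L, go to s1
s1 | 0[1].0..   read 1 → write 1, move R, go to s3
s3 | 01[.]0..   read . → write ., move R, go to s1
s1 | 01.[0]..   read 0 → write 1, move L, go to s3
s3 | 01[.]1..   read . → write ., move R, go to s1
s1 | 01.[1]..   read 1 → write 1, move R, go to s3
s3 | 01.1[.].   read . → write ., move R, go to s1
s1 | 01.1.[.]   read . → write ., move L, go to s2
s2 | 01.1[.].   read . → write ., move L, go to s0
s0 | 01.[1]..
M halts after 12 transitions.

12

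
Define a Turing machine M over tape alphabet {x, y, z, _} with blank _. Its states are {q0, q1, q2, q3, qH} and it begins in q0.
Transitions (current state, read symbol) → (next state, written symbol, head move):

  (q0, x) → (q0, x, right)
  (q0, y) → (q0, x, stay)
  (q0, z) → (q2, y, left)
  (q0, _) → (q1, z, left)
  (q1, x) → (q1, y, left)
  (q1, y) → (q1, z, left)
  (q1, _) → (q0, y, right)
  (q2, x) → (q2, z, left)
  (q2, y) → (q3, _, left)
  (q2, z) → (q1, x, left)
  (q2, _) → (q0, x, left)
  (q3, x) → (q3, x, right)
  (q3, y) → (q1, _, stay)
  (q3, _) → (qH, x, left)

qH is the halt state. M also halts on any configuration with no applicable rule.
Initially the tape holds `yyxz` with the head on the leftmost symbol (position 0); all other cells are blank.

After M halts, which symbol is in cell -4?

q0 | _____[y]yxz   read y → write x, move stay, go to q0
q0 | _____[x]yxz   read x → write x, move right, go to q0
q0 | _____x[y]xz   read y → write x, move stay, go to q0
q0 | _____x[x]xz   read x → write x, move right, go to q0
q0 | _____xx[x]z   read x → write x, move right, go to q0
q0 | _____xxx[z]   read z → write y, move left, go to q2
q2 | _____xx[x]y   read x → write z, move left, go to q2
q2 | _____x[x]zy   read x → write z, move left, go to q2
q2 | _____[x]zzy   read x → write z, move left, go to q2
q2 | ____[_]zzzy   read _ → write x, move left, go to q0
q0 | ___[_]xzzzy   read _ → write z, move left, go to q1
q1 | __[_]zxzzzy   read _ → write y, move right, go to q0
q0 | __y[z]xzzzy   read z → write y, move left, go to q2
q2 | __[y]yxzzzy   read y → write _, move left, go to q3
q3 | _[_]_yxzzzy   read _ → write x, move left, go to qH
qH | [_]x_yxzzzy
Cell -4 holds x when M halts.

x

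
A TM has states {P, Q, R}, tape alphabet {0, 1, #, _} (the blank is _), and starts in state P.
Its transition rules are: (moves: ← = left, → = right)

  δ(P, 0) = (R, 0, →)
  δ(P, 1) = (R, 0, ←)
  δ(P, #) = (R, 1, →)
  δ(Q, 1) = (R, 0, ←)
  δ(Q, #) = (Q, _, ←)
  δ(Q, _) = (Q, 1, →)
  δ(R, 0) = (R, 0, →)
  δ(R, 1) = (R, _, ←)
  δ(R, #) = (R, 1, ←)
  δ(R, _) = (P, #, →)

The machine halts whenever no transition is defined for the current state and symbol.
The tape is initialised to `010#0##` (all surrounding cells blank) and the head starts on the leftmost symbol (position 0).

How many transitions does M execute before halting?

P | [0]10#0##__   read 0 → write 0, move →, go to R
R | 0[1]0#0##__   read 1 → write _, move ←, go to R
R | [0]_0#0##__   read 0 → write 0, move →, go to R
R | 0[_]0#0##__   read _ → write #, move →, go to P
P | 0#[0]#0##__   read 0 → write 0, move →, go to R
R | 0#0[#]0##__   read # → write 1, move ←, go to R
R | 0#[0]10##__   read 0 → write 0, move →, go to R
R | 0#0[1]0##__   read 1 → write _, move ←, go to R
R | 0#[0]_0##__   read 0 → write 0, move →, go to R
R | 0#0[_]0##__   read _ → write #, move →, go to P
P | 0#0#[0]##__   read 0 → write 0, move →, go to R
R | 0#0#0[#]#__   read # → write 1, move ←, go to R
R | 0#0#[0]1#__   read 0 → write 0, move →, go to R
R | 0#0#0[1]#__   read 1 → write _, move ←, go to R
R | 0#0#[0]_#__   read 0 → write 0, move →, go to R
R | 0#0#0[_]#__   read _ → write #, move →, go to P
P | 0#0#0#[#]__   read # → write 1, move →, go to R
R | 0#0#0#1[_]_   read _ → write #, move →, go to P
P | 0#0#0#1#[_]
M halts after 18 transitions.

18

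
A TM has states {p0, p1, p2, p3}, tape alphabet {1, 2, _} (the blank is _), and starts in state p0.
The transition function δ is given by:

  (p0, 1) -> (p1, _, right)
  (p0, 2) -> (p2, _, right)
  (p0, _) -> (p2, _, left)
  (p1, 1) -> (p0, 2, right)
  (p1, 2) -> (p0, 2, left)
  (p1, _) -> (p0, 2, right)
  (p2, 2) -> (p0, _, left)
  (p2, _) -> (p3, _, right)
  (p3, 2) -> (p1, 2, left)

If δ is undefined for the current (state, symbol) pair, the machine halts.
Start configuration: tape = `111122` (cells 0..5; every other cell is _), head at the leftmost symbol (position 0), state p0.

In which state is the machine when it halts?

state=p0 head=0 tape=_[1]11122   (p0,1)→(p1,_,right)
state=p1 head=1 tape=__[1]1122   (p1,1)→(p0,2,right)
state=p0 head=2 tape=__2[1]122   (p0,1)→(p1,_,right)
state=p1 head=3 tape=__2_[1]22   (p1,1)→(p0,2,right)
state=p0 head=4 tape=__2_2[2]2   (p0,2)→(p2,_,right)
state=p2 head=5 tape=__2_2_[2]   (p2,2)→(p0,_,left)
state=p0 head=4 tape=__2_2[_]_   (p0,_)→(p2,_,left)
state=p2 head=3 tape=__2_[2]__   (p2,2)→(p0,_,left)
state=p0 head=2 tape=__2[_]___   (p0,_)→(p2,_,left)
state=p2 head=1 tape=__[2]____   (p2,2)→(p0,_,left)
state=p0 head=0 tape=_[_]_____   (p0,_)→(p2,_,left)
state=p2 head=-1 tape=[_]______   (p2,_)→(p3,_,right)
state=p3 head=0 tape=_[_]_____
No transition is defined for (p3, _); M halts in state p3.

p3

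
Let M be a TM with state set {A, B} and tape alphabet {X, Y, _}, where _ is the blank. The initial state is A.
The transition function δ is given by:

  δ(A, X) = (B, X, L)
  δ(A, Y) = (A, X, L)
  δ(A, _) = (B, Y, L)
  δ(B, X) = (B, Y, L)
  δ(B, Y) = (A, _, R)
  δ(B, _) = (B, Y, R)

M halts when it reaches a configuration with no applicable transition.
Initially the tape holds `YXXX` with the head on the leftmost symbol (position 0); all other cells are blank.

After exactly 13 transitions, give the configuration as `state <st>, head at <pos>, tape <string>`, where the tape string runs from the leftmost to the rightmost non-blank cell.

state B, head at -3, tape YXXXXX

state=A head=0 tape=___[Y]XXX   (A,Y)→(A,X,L)
state=A head=-1 tape=__[_]XXXX   (A,_)→(B,Y,L)
state=B head=-2 tape=_[_]YXXXX   (B,_)→(B,Y,R)
state=B head=-1 tape=_Y[Y]XXXX   (B,Y)→(A,_,R)
state=A head=0 tape=_Y_[X]XXX   (A,X)→(B,X,L)
state=B head=-1 tape=_Y[_]XXXX   (B,_)→(B,Y,R)
state=B head=0 tape=_YY[X]XXX   (B,X)→(B,Y,L)
state=B head=-1 tape=_Y[Y]YXXX   (B,Y)→(A,_,R)
state=A head=0 tape=_Y_[Y]XXX   (A,Y)→(A,X,L)
state=A head=-1 tape=_Y[_]XXXX   (A,_)→(B,Y,L)
state=B head=-2 tape=_[Y]YXXXX   (B,Y)→(A,_,R)
state=A head=-1 tape=__[Y]XXXX   (A,Y)→(A,X,L)
state=A head=-2 tape=_[_]XXXXX   (A,_)→(B,Y,L)
state=B head=-3 tape=[_]YXXXXX
After 13 steps: state B, head at -3, tape YXXXXX.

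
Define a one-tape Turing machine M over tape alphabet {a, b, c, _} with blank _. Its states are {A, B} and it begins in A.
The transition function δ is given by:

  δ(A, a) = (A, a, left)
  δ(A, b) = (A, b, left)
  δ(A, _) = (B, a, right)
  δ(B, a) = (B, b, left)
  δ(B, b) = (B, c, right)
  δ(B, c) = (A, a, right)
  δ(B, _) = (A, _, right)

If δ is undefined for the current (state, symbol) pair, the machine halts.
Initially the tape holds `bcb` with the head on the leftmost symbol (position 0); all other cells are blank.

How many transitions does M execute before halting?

6

A | _[b]cb   read b → write b, move left, go to A
A | [_]bcb   read _ → write a, move right, go to B
B | a[b]cb   read b → write c, move right, go to B
B | ac[c]b   read c → write a, move right, go to A
A | aca[b]   read b → write b, move left, go to A
A | ac[a]b   read a → write a, move left, go to A
A | a[c]ab
M halts after 6 transitions.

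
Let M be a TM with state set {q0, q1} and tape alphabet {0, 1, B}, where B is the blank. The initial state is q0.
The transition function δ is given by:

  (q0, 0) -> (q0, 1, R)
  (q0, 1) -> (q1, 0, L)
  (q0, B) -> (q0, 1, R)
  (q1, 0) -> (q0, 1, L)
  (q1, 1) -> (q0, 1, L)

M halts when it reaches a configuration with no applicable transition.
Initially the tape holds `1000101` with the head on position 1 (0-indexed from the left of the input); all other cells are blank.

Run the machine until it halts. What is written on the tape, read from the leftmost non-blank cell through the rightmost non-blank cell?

0101001

state=q0 head=1 tape=B1[0]00101   (q0,0)→(q0,1,R)
state=q0 head=2 tape=B11[0]0101   (q0,0)→(q0,1,R)
state=q0 head=3 tape=B111[0]101   (q0,0)→(q0,1,R)
state=q0 head=4 tape=B1111[1]01   (q0,1)→(q1,0,L)
state=q1 head=3 tape=B111[1]001   (q1,1)→(q0,1,L)
state=q0 head=2 tape=B11[1]1001   (q0,1)→(q1,0,L)
state=q1 head=1 tape=B1[1]01001   (q1,1)→(q0,1,L)
state=q0 head=0 tape=B[1]101001   (q0,1)→(q1,0,L)
state=q1 head=-1 tape=[B]0101001
The non-blank tape span at halt is 0101001.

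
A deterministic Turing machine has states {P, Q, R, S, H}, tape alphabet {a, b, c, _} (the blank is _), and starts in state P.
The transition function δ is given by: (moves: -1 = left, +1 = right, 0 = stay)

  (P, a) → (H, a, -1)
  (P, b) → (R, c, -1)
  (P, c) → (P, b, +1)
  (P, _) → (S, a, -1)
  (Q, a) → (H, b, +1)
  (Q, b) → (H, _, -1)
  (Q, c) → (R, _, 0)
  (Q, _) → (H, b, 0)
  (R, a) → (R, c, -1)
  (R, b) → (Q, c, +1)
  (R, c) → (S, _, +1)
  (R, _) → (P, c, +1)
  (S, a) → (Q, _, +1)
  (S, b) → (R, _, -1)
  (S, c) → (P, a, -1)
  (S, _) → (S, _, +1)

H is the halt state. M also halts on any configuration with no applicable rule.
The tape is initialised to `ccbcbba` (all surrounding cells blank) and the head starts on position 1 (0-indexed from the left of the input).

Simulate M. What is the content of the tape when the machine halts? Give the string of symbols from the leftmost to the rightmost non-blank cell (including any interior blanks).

ccbaaaa

state=P head=1 tape=c[c]bcbba   (P,c)→(P,b,+1)
state=P head=2 tape=cb[b]cbba   (P,b)→(R,c,-1)
state=R head=1 tape=c[b]ccbba   (R,b)→(Q,c,+1)
state=Q head=2 tape=cc[c]cbba   (Q,c)→(R,_,0)
state=R head=2 tape=cc[_]cbba   (R,_)→(P,c,+1)
state=P head=3 tape=ccc[c]bba   (P,c)→(P,b,+1)
state=P head=4 tape=cccb[b]ba   (P,b)→(R,c,-1)
state=R head=3 tape=ccc[b]cba   (R,b)→(Q,c,+1)
state=Q head=4 tape=cccc[c]ba   (Q,c)→(R,_,0)
state=R head=4 tape=cccc[_]ba   (R,_)→(P,c,+1)
state=P head=5 tape=ccccc[b]a   (P,b)→(R,c,-1)
state=R head=4 tape=cccc[c]ca   (R,c)→(S,_,+1)
state=S head=5 tape=cccc_[c]a   (S,c)→(P,a,-1)
state=P head=4 tape=cccc[_]aa   (P,_)→(S,a,-1)
state=S head=3 tape=ccc[c]aaa   (S,c)→(P,a,-1)
state=P head=2 tape=cc[c]aaaa   (P,c)→(P,b,+1)
state=P head=3 tape=ccb[a]aaa   (P,a)→(H,a,-1)
state=H head=2 tape=cc[b]aaaa
The non-blank tape span at halt is ccbaaaa.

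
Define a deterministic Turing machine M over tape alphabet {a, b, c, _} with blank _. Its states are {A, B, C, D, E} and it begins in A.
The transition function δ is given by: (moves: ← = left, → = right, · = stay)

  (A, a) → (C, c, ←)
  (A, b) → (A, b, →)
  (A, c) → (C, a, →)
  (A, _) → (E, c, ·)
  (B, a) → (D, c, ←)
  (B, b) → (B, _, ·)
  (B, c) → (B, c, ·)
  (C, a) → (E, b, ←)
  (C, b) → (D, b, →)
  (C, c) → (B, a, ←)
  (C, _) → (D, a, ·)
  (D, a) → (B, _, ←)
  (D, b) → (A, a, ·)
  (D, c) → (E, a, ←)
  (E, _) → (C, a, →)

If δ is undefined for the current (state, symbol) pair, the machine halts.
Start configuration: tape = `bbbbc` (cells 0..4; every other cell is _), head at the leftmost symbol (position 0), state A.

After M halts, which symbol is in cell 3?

state=A head=0 tape=[b]bbbc_   (A,b)→(A,b,→)
state=A head=1 tape=b[b]bbc_   (A,b)→(A,b,→)
state=A head=2 tape=bb[b]bc_   (A,b)→(A,b,→)
state=A head=3 tape=bbb[b]c_   (A,b)→(A,b,→)
state=A head=4 tape=bbbb[c]_   (A,c)→(C,a,→)
state=C head=5 tape=bbbba[_]   (C,_)→(D,a,·)
state=D head=5 tape=bbbba[a]   (D,a)→(B,_,←)
state=B head=4 tape=bbbb[a]_   (B,a)→(D,c,←)
state=D head=3 tape=bbb[b]c_   (D,b)→(A,a,·)
state=A head=3 tape=bbb[a]c_   (A,a)→(C,c,←)
state=C head=2 tape=bb[b]cc_   (C,b)→(D,b,→)
state=D head=3 tape=bbb[c]c_   (D,c)→(E,a,←)
state=E head=2 tape=bb[b]ac_
Cell 3 holds a when M halts.

a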